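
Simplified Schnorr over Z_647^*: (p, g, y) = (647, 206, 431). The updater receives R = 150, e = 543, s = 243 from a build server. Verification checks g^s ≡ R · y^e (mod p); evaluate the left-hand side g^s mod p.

149

Squares mod 647: 206^1≡206, 206^2≡381, 206^4≡233, 206^8≡588, 206^16≡246, 206^32≡345, 206^64≡624, 206^128≡529
243 = 128 + 64 + 32 + 16 + 2 + 1, so 206^243 ≡ 529·624·345·246·381·206 ≡ 149 (mod 647)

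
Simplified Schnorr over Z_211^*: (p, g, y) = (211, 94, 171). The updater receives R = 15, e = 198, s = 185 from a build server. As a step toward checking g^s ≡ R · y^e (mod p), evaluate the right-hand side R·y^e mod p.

157

Squares mod 211: 171^1≡171, 171^2≡123, 171^4≡148, 171^8≡171, 171^16≡123, 171^32≡148, 171^64≡171, 171^128≡123
198 = 128 + 64 + 4 + 2, so 171^198 ≡ 123·171·148·123 ≡ 123 (mod 211)
R · y^e ≡ 15·123 = 1845 ≡ 157 (mod 211)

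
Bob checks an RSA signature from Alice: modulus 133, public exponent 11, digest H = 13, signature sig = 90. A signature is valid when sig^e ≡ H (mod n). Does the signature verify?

sig^11 mod 133 = 13
sig^11 mod 133 = 13 matches H.

verifies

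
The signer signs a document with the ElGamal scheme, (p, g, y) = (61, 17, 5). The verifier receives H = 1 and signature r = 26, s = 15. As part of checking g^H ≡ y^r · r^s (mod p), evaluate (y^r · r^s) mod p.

17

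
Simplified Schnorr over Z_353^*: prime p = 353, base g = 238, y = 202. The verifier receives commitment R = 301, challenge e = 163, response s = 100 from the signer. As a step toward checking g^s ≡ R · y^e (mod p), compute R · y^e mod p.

61

202^2 = 40804 ≡ 209
202^4 ≡ 209^2 = 43681 ≡ 262
202^8 ≡ 262^2 = 68644 ≡ 162
202^16 ≡ 162^2 = 26244 ≡ 122
202^32 ≡ 122^2 = 14884 ≡ 58
202^64 ≡ 58^2 = 3364 ≡ 187
202^128 ≡ 187^2 = 34969 ≡ 22
163 = 128 + 32 + 2 + 1, so 202^163 ≡ 22·58·209·202 ≡ 250 (mod 353)
R · y^e ≡ 301·250 = 75250 ≡ 61 (mod 353)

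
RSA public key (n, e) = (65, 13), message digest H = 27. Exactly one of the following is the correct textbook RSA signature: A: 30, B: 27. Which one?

Candidate A: 30^2 = 900 ≡ 55; 30^4 ≡ 55^2 = 3025 ≡ 35; 30^8 ≡ 35^2 = 1225 ≡ 55; 13 = 8 + 4 + 1, so 30^13 ≡ 55·35·30 ≡ 30 (mod 65)
Candidate B: 27^2 = 729 ≡ 14; 27^4 ≡ 14^2 = 196 ≡ 1; 27^8 ≡ 1^2 = 1; 13 = 8 + 4 + 1, so 27^13 ≡ 1·1·27 ≡ 27 (mod 65)
  → matches H = 27

B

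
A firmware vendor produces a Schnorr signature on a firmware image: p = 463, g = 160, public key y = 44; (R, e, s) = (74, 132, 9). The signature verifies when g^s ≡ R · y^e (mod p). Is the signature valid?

g^s mod p:
160^2 = 25600 ≡ 135
160^4 ≡ 135^2 = 18225 ≡ 168
160^8 ≡ 168^2 = 28224 ≡ 444
9 = 8 + 1, so 160^9 ≡ 444·160 ≡ 201 (mod 463)
R · y^e mod p:
44^2 = 1936 ≡ 84
44^4 ≡ 84^2 = 7056 ≡ 111
44^8 ≡ 111^2 = 12321 ≡ 283
44^16 ≡ 283^2 = 80089 ≡ 453
44^32 ≡ 453^2 = 205209 ≡ 100
44^64 ≡ 100^2 = 10000 ≡ 277
44^128 ≡ 277^2 = 76729 ≡ 334
132 = 128 + 4, so 44^132 ≡ 334·111 ≡ 34 (mod 463)
74·34 = 2516 ≡ 201 (mod 463)
201 ≡ 201 (mod 463); signature holds.

valid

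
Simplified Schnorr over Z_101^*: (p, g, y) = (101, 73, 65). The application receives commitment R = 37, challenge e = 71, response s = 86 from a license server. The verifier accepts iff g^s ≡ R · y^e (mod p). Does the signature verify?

g^s mod p:
73^2 = 5329 ≡ 77
73^4 ≡ 77^2 = 5929 ≡ 71
73^8 ≡ 71^2 = 5041 ≡ 92
73^16 ≡ 92^2 = 8464 ≡ 81
73^32 ≡ 81^2 = 6561 ≡ 97
73^64 ≡ 97^2 = 9409 ≡ 16
86 = 64 + 16 + 4 + 2, so 73^86 ≡ 16·81·71·77 ≡ 82 (mod 101)
R · y^e mod p:
65^2 = 4225 ≡ 84
65^4 ≡ 84^2 = 7056 ≡ 87
65^8 ≡ 87^2 = 7569 ≡ 95
65^16 ≡ 95^2 = 9025 ≡ 36
65^32 ≡ 36^2 = 1296 ≡ 84
65^64 ≡ 84^2 = 7056 ≡ 87
71 = 64 + 4 + 2 + 1, so 65^71 ≡ 87·87·84·65 ≡ 65 (mod 101)
37·65 = 2405 ≡ 82 (mod 101)
82 ≡ 82 (mod 101); signature holds.

verifies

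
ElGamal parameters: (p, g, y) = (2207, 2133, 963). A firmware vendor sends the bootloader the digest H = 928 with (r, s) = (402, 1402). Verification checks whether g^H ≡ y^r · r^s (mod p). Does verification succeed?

Left side g^H mod p:
2133^2 = 4549689 ≡ 1062
2133^4 ≡ 1062^2 = 1127844 ≡ 67
2133^8 ≡ 67^2 = 4489 ≡ 75
2133^16 ≡ 75^2 = 5625 ≡ 1211
2133^32 ≡ 1211^2 = 1466521 ≡ 1073
2133^64 ≡ 1073^2 = 1151329 ≡ 1482
2133^128 ≡ 1482^2 = 2196324 ≡ 359
2133^256 ≡ 359^2 = 128881 ≡ 875
2133^512 ≡ 875^2 = 765625 ≡ 2003
928 = 512 + 256 + 128 + 32, so 2133^928 ≡ 2003·875·359·1073 ≡ 1862 (mod 2207)
Right side y^r · r^s mod p:
963^2 = 927369 ≡ 429
963^4 ≡ 429^2 = 184041 ≡ 860
963^8 ≡ 860^2 = 739600 ≡ 255
963^16 ≡ 255^2 = 65025 ≡ 1022
963^32 ≡ 1022^2 = 1044484 ≡ 573
963^64 ≡ 573^2 = 328329 ≡ 1693
963^128 ≡ 1693^2 = 2866249 ≡ 1563
963^256 ≡ 1563^2 = 2442969 ≡ 2027
402 = 256 + 128 + 16 + 2, so 963^402 ≡ 2027·1563·1022·429 ≡ 1192 (mod 2207)
402^2 = 161604 ≡ 493
402^4 ≡ 493^2 = 243049 ≡ 279
402^8 ≡ 279^2 = 77841 ≡ 596
402^16 ≡ 596^2 = 355216 ≡ 2096
402^32 ≡ 2096^2 = 4393216 ≡ 1286
402^64 ≡ 1286^2 = 1653796 ≡ 753
402^128 ≡ 753^2 = 567009 ≡ 2017
402^256 ≡ 2017^2 = 4068289 ≡ 788
402^512 ≡ 788^2 = 620944 ≡ 777
402^1024 ≡ 777^2 = 603729 ≡ 1218
1402 = 1024 + 256 + 64 + 32 + 16 + 8 + 2, so 402^1402 ≡ 1218·788·753·1286·2096·596·493 ≡ 1642 (mod 2207)
1192·1642 = 1957264 ≡ 1862 (mod 2207)
1862 ≡ 1862 (mod 2207), so the signature is genuine.

passes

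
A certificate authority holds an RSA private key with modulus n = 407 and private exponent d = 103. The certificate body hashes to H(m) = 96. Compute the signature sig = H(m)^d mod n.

94

Squares mod 407: (H(m))^1≡96, (H(m))^2≡262, (H(m))^4≡268, (H(m))^8≡192, (H(m))^16≡234, (H(m))^32≡218, (H(m))^64≡312
103 = 64 + 32 + 4 + 2 + 1, so (H(m))^103 ≡ 312·218·268·262·96 ≡ 94 (mod 407)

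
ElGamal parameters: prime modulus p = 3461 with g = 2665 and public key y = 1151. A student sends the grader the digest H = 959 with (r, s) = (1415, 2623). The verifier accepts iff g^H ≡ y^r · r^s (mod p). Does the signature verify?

does not verify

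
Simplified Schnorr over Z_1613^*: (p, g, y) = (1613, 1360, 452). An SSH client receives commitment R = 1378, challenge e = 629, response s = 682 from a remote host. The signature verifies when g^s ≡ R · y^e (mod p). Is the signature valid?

g^s mod p:
Squares mod 1613: 1360^1≡1360, 1360^2≡1102, 1360^4≡1428, 1360^8≡352, 1360^16≡1316, 1360^32≡1107, 1360^64≡1182, 1360^128≡266, 1360^256≡1397, 1360^512≡1492
682 = 512 + 128 + 32 + 8 + 2, so 1360^682 ≡ 1492·266·1107·352·1102 ≡ 504 (mod 1613)
R · y^e mod p:
Squares mod 1613: 452^1≡452, 452^2≡1066, 452^4≡804, 452^8≡1216, 452^16≡1148, 452^32≡83, 452^64≡437, 452^128≡635, 452^256≡1588, 452^512≡625
629 = 512 + 64 + 32 + 16 + 4 + 1, so 452^629 ≡ 625·437·83·1148·804·452 ≡ 534 (mod 1613)
1378·534 = 735852 ≡ 324 (mod 1613)
504 ≠ 324; the check fails.

invalid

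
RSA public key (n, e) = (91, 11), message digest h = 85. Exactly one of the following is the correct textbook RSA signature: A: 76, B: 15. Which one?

Candidate A: Squares mod 91: 76^1≡76, 76^2≡43, 76^4≡29, 76^8≡22; 11 = 8 + 2 + 1, so 76^11 ≡ 22·43·76 ≡ 6 (mod 91)
Candidate B: Squares mod 91: 15^1≡15, 15^2≡43, 15^4≡29, 15^8≡22; 11 = 8 + 2 + 1, so 15^11 ≡ 22·43·15 ≡ 85 (mod 91)
  → matches h = 85

B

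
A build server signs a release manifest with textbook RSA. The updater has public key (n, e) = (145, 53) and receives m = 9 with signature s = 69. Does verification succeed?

s^2 ≡ 69^2 = 4761 ≡ 121
s^4 ≡ 121^2 = 14641 ≡ 141
s^8 ≡ 141^2 = 19881 ≡ 16
s^16 ≡ 16^2 = 256 ≡ 111
s^32 ≡ 111^2 = 12321 ≡ 141
53 = 32 + 16 + 4 + 1, so s^53 ≡ 141·111·141·69 ≡ 19 (mod 145)
19 ≠ 9, so verification fails.

fails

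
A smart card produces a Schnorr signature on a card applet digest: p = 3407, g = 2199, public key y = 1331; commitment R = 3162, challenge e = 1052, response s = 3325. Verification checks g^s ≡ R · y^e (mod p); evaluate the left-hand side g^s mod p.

2199^2 = 4835601 ≡ 1068
2199^4 ≡ 1068^2 = 1140624 ≡ 2686
2199^8 ≡ 2686^2 = 7214596 ≡ 1977
2199^16 ≡ 1977^2 = 3908529 ≡ 700
2199^32 ≡ 700^2 = 490000 ≡ 2799
2199^64 ≡ 2799^2 = 7834401 ≡ 1708
2199^128 ≡ 1708^2 = 2917264 ≡ 872
2199^256 ≡ 872^2 = 760384 ≡ 623
2199^512 ≡ 623^2 = 388129 ≡ 3138
2199^1024 ≡ 3138^2 = 9847044 ≡ 814
2199^2048 ≡ 814^2 = 662596 ≡ 1638
3325 = 2048 + 1024 + 128 + 64 + 32 + 16 + 8 + 4 + 1, so 2199^3325 ≡ 1638·814·872·1708·2799·700·1977·2686·2199 ≡ 2106 (mod 3407)

2106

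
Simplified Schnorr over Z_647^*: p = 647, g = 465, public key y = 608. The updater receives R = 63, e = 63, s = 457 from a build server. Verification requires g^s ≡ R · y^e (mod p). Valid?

yes

g^s mod p:
465^457 mod 647 = 569
R · y^e mod p:
608^63 mod 647 = 122
63·122 = 7686 ≡ 569 (mod 647)
569 ≡ 569 (mod 647); signature holds.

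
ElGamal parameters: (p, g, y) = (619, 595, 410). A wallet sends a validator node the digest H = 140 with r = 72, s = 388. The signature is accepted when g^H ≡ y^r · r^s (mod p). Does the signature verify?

Left side g^H mod p:
595^2 = 354025 ≡ 576
595^4 ≡ 576^2 = 331776 ≡ 611
595^8 ≡ 611^2 = 373321 ≡ 64
595^16 ≡ 64^2 = 4096 ≡ 382
595^32 ≡ 382^2 = 145924 ≡ 459
595^64 ≡ 459^2 = 210681 ≡ 221
595^128 ≡ 221^2 = 48841 ≡ 559
140 = 128 + 8 + 4, so 595^140 ≡ 559·64·611 ≡ 389 (mod 619)
Right side y^r · r^s mod p:
410^2 = 168100 ≡ 351
410^4 ≡ 351^2 = 123201 ≡ 20
410^8 ≡ 20^2 = 400
410^16 ≡ 400^2 = 160000 ≡ 298
410^32 ≡ 298^2 = 88804 ≡ 287
410^64 ≡ 287^2 = 82369 ≡ 42
72 = 64 + 8, so 410^72 ≡ 42·400 ≡ 87 (mod 619)
72^2 = 5184 ≡ 232
72^4 ≡ 232^2 = 53824 ≡ 590
72^8 ≡ 590^2 = 348100 ≡ 222
72^16 ≡ 222^2 = 49284 ≡ 383
72^32 ≡ 383^2 = 146689 ≡ 605
72^64 ≡ 605^2 = 366025 ≡ 196
72^128 ≡ 196^2 = 38416 ≡ 38
72^256 ≡ 38^2 = 1444 ≡ 206
388 = 256 + 128 + 4, so 72^388 ≡ 206·38·590 ≡ 161 (mod 619)
87·161 = 14007 ≡ 389 (mod 619)
389 ≡ 389 (mod 619), so the signature is genuine.

verifies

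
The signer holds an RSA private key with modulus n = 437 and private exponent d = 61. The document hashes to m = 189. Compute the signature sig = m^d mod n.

360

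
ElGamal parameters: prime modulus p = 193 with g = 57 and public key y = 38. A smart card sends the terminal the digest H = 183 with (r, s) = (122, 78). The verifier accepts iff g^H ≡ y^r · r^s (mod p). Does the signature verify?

does not verify

Left side g^H mod p:
57^183 mod 193 = 104
Right side y^r · r^s mod p:
38^122 mod 193 = 65
122^78 mod 193 = 121
65·121 = 7865 ≡ 145 (mod 193)
104 ≠ 145, so verification fails.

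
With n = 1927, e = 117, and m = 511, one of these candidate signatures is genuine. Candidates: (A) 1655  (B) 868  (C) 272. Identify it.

Candidate A: 1655^117 mod 1927 = 511
  → matches m = 511
Candidate B: 868^117 mod 1927 = 503
Candidate C: 272^117 mod 1927 = 1416

A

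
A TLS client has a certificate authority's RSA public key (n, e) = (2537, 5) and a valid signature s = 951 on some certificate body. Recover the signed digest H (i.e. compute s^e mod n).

Squares mod 2537: s^1≡951, s^2≡1229, s^4≡926
5 = 4 + 1, so s^5 ≡ 926·951 ≡ 287 (mod 2537)

287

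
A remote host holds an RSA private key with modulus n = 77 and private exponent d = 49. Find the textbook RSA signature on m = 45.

45

Squares mod 77: m^1≡45, m^2≡23, m^4≡67, m^8≡23, m^16≡67, m^32≡23
49 = 32 + 16 + 1, so m^49 ≡ 23·67·45 ≡ 45 (mod 77)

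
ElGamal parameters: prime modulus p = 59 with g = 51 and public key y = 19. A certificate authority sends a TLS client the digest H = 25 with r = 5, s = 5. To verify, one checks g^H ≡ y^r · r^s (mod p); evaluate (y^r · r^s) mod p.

26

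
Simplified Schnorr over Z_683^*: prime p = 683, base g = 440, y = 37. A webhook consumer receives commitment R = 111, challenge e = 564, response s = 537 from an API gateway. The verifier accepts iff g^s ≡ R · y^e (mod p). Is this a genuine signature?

g^s mod p:
440^2 = 193600 ≡ 311
440^4 ≡ 311^2 = 96721 ≡ 418
440^8 ≡ 418^2 = 174724 ≡ 559
440^16 ≡ 559^2 = 312481 ≡ 350
440^32 ≡ 350^2 = 122500 ≡ 243
440^64 ≡ 243^2 = 59049 ≡ 311
440^128 ≡ 311^2 = 96721 ≡ 418
440^256 ≡ 418^2 = 174724 ≡ 559
440^512 ≡ 559^2 = 312481 ≡ 350
537 = 512 + 16 + 8 + 1, so 440^537 ≡ 350·350·559·440 ≡ 316 (mod 683)
R · y^e mod p:
37^2 = 1369 ≡ 3
37^4 ≡ 3^2 = 9
37^8 ≡ 9^2 = 81
37^16 ≡ 81^2 = 6561 ≡ 414
37^32 ≡ 414^2 = 171396 ≡ 646
37^64 ≡ 646^2 = 417316 ≡ 3
37^128 ≡ 3^2 = 9
37^256 ≡ 9^2 = 81
37^512 ≡ 81^2 = 6561 ≡ 414
564 = 512 + 32 + 16 + 4, so 37^564 ≡ 414·646·414·9 ≡ 27 (mod 683)
111·27 = 2997 ≡ 265 (mod 683)
316 ≠ 265; the check fails.

forged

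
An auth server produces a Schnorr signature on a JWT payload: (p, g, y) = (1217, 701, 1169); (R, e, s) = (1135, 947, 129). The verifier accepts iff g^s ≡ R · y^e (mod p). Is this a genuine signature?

forged

g^s mod p:
701^2 = 491401 ≡ 950
701^4 ≡ 950^2 = 902500 ≡ 703
701^8 ≡ 703^2 = 494209 ≡ 107
701^16 ≡ 107^2 = 11449 ≡ 496
701^32 ≡ 496^2 = 246016 ≡ 182
701^64 ≡ 182^2 = 33124 ≡ 265
701^128 ≡ 265^2 = 70225 ≡ 856
129 = 128 + 1, so 701^129 ≡ 856·701 ≡ 75 (mod 1217)
R · y^e mod p:
1169^2 = 1366561 ≡ 1087
1169^4 ≡ 1087^2 = 1181569 ≡ 1079
1169^8 ≡ 1079^2 = 1164241 ≡ 789
1169^16 ≡ 789^2 = 622521 ≡ 634
1169^32 ≡ 634^2 = 401956 ≡ 346
1169^64 ≡ 346^2 = 119716 ≡ 450
1169^128 ≡ 450^2 = 202500 ≡ 478
1169^256 ≡ 478^2 = 228484 ≡ 905
1169^512 ≡ 905^2 = 819025 ≡ 1201
947 = 512 + 256 + 128 + 32 + 16 + 2 + 1, so 1169^947 ≡ 1201·905·478·346·634·1087·1169 ≡ 906 (mod 1217)
1135·906 = 1028310 ≡ 1162 (mod 1217)
75 ≠ 1162; the check fails.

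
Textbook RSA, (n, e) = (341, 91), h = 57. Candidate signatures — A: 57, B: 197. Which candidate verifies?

A

Candidate A: Squares mod 341: 57^1≡57, 57^2≡180, 57^4≡5, 57^8≡25, 57^16≡284, 57^32≡180, 57^64≡5; 91 = 64 + 16 + 8 + 2 + 1, so 57^91 ≡ 5·284·25·180·57 ≡ 57 (mod 341)
  → matches h = 57
Candidate B: Squares mod 341: 197^1≡197, 197^2≡276, 197^4≡133, 197^8≡298, 197^16≡144, 197^32≡276, 197^64≡133; 91 = 64 + 16 + 8 + 2 + 1, so 197^91 ≡ 133·144·298·276·197 ≡ 197 (mod 341)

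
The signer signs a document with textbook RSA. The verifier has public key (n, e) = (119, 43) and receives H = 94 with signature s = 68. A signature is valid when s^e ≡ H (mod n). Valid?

no

Squares mod 119: s^1≡68, s^2≡102, s^4≡51, s^8≡102, s^16≡51, s^32≡102
43 = 32 + 8 + 2 + 1, so s^43 ≡ 102·102·102·68 ≡ 68 (mod 119)
s^43 mod 119 = 68, but H = 94.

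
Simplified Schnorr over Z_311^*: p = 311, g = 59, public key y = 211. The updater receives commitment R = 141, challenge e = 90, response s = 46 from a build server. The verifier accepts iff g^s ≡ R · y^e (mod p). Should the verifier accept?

g^s mod p:
59^46 mod 311 = 98
R · y^e mod p:
211^90 mod 311 = 126
141·126 = 17766 ≡ 39 (mod 311)
98 ≠ 39; the check fails.

reject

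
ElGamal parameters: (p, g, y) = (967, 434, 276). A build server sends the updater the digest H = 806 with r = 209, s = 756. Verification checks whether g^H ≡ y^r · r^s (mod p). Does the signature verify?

verifies

Left side g^H mod p:
434^806 mod 967 = 174
Right side y^r · r^s mod p:
276^209 mod 967 = 275
209^756 mod 967 = 187
275·187 = 51425 ≡ 174 (mod 967)
174 ≡ 174 (mod 967), so the signature is genuine.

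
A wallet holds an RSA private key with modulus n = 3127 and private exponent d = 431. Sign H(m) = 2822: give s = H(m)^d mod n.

116

(H(m))^2 ≡ 2822^2 = 7963684 ≡ 2342
(H(m))^4 ≡ 2342^2 = 5484964 ≡ 206
(H(m))^8 ≡ 206^2 = 42436 ≡ 1785
(H(m))^16 ≡ 1785^2 = 3186225 ≡ 2939
(H(m))^32 ≡ 2939^2 = 8637721 ≡ 947
(H(m))^64 ≡ 947^2 = 896809 ≡ 2487
(H(m))^128 ≡ 2487^2 = 6185169 ≡ 3090
(H(m))^256 ≡ 3090^2 = 9548100 ≡ 1369
431 = 256 + 128 + 32 + 8 + 4 + 2 + 1, so (H(m))^431 ≡ 1369·3090·947·1785·206·2342·2822 ≡ 116 (mod 3127)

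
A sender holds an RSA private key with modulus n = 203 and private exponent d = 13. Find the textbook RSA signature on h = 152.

54

Squares mod 203: h^1≡152, h^2≡165, h^4≡23, h^8≡123
13 = 8 + 4 + 1, so h^13 ≡ 123·23·152 ≡ 54 (mod 203)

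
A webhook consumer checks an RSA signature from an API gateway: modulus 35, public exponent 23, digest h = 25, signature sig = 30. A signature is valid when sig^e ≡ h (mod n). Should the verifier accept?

accept

Squares mod 35: sig^1≡30, sig^2≡25, sig^4≡30, sig^8≡25, sig^16≡30
23 = 16 + 4 + 2 + 1, so sig^23 ≡ 30·30·25·30 ≡ 25 (mod 35)
25 = h, so the signature checks out.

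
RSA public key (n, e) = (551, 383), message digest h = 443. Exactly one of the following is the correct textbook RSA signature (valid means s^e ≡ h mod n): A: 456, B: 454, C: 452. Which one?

B

Candidate A: 456^383 mod 551 = 114
Candidate B: 454^383 mod 551 = 443
  → matches h = 443
Candidate C: 452^383 mod 551 = 534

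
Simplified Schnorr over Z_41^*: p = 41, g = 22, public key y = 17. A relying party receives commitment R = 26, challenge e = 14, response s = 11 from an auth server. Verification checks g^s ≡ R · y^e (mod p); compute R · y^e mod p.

7

17^14 mod 41 = 5
R · y^e ≡ 26·5 = 130 ≡ 7 (mod 41)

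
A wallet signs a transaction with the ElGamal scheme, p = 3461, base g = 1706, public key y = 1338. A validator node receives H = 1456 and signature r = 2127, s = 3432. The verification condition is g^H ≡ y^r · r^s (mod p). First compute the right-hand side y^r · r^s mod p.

1338^2127 mod 3461 = 649
2127^3432 mod 3461 = 1104
y^r · r^s ≡ 649·1104 = 716496 ≡ 69 (mod 3461)

69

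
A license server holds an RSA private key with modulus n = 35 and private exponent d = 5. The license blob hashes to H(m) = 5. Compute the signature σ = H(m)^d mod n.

10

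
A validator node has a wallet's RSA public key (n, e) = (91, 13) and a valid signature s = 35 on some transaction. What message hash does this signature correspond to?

35

Squares mod 91: s^1≡35, s^2≡42, s^4≡35, s^8≡42
13 = 8 + 4 + 1, so s^13 ≡ 42·35·35 ≡ 35 (mod 91)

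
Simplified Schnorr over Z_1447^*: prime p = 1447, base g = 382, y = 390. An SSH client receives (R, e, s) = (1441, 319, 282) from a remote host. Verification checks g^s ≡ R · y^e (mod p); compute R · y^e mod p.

390^319 mod 1447 = 796
R · y^e ≡ 1441·796 = 1147036 ≡ 1012 (mod 1447)

1012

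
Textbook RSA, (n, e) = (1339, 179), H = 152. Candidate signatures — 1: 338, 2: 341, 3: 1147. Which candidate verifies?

Candidate 1: Squares mod 1339: 338^1≡338, 338^2≡429, 338^4≡598, 338^8≡91, 338^16≡247, 338^32≡754, 338^64≡780, 338^128≡494; 179 = 128 + 32 + 16 + 2 + 1, so 338^179 ≡ 494·754·247·429·338 ≡ 494 (mod 1339)
Candidate 2: Squares mod 1339: 341^1≡341, 341^2≡1127, 341^4≡757, 341^8≡1296, 341^16≡510, 341^32≡334, 341^64≡419, 341^128≡152; 179 = 128 + 32 + 16 + 2 + 1, so 341^179 ≡ 152·334·510·1127·341 ≡ 152 (mod 1339)
  → matches H = 152
Candidate 3: Squares mod 1339: 1147^1≡1147, 1147^2≡711, 1147^4≡718, 1147^8≡9, 1147^16≡81, 1147^32≡1205, 1147^64≡549, 1147^128≡126; 179 = 128 + 32 + 16 + 2 + 1, so 1147^179 ≡ 126·1205·81·711·1147 ≡ 126 (mod 1339)

2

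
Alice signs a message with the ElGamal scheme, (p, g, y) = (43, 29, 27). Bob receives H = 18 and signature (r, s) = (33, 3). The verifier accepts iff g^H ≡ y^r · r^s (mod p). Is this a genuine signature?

Left side g^H mod p:
29^2 = 841 ≡ 24
29^4 ≡ 24^2 = 576 ≡ 17
29^8 ≡ 17^2 = 289 ≡ 31
29^16 ≡ 31^2 = 961 ≡ 15
18 = 16 + 2, so 29^18 ≡ 15·24 ≡ 16 (mod 43)
Right side y^r · r^s mod p:
27^2 = 729 ≡ 41
27^4 ≡ 41^2 = 1681 ≡ 4
27^8 ≡ 4^2 = 16
27^16 ≡ 16^2 = 256 ≡ 41
27^32 ≡ 41^2 = 1681 ≡ 4
33 = 32 + 1, so 27^33 ≡ 4·27 ≡ 22 (mod 43)
33^2 = 1089 ≡ 14
3 = 2 + 1, so 33^3 ≡ 14·33 ≡ 32 (mod 43)
22·32 = 704 ≡ 16 (mod 43)
16 ≡ 16 (mod 43), so the signature is genuine.

genuine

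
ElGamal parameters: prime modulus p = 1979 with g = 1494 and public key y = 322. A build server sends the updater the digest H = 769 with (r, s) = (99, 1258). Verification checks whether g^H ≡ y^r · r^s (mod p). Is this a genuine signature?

genuine

Left side g^H mod p:
1494^2 = 2232036 ≡ 1703
1494^4 ≡ 1703^2 = 2900209 ≡ 974
1494^8 ≡ 974^2 = 948676 ≡ 735
1494^16 ≡ 735^2 = 540225 ≡ 1937
1494^32 ≡ 1937^2 = 3751969 ≡ 1764
1494^64 ≡ 1764^2 = 3111696 ≡ 708
1494^128 ≡ 708^2 = 501264 ≡ 577
1494^256 ≡ 577^2 = 332929 ≡ 457
1494^512 ≡ 457^2 = 208849 ≡ 1054
769 = 512 + 256 + 1, so 1494^769 ≡ 1054·457·1494 ≡ 1183 (mod 1979)
Right side y^r · r^s mod p:
322^2 = 103684 ≡ 776
322^4 ≡ 776^2 = 602176 ≡ 560
322^8 ≡ 560^2 = 313600 ≡ 918
322^16 ≡ 918^2 = 842724 ≡ 1649
322^32 ≡ 1649^2 = 2719201 ≡ 55
322^64 ≡ 55^2 = 3025 ≡ 1046
99 = 64 + 32 + 2 + 1, so 322^99 ≡ 1046·55·776·322 ≡ 758 (mod 1979)
99^2 = 9801 ≡ 1885
99^4 ≡ 1885^2 = 3553225 ≡ 920
99^8 ≡ 920^2 = 846400 ≡ 1367
99^16 ≡ 1367^2 = 1868689 ≡ 513
99^32 ≡ 513^2 = 263169 ≡ 1941
99^64 ≡ 1941^2 = 3767481 ≡ 1444
99^128 ≡ 1444^2 = 2085136 ≡ 1249
99^256 ≡ 1249^2 = 1560001 ≡ 549
99^512 ≡ 549^2 = 301401 ≡ 593
99^1024 ≡ 593^2 = 351649 ≡ 1366
1258 = 1024 + 128 + 64 + 32 + 8 + 2, so 99^1258 ≡ 1366·1249·1444·1941·1367·1885 ≡ 542 (mod 1979)
758·542 = 410836 ≡ 1183 (mod 1979)
1183 ≡ 1183 (mod 1979), so the signature is genuine.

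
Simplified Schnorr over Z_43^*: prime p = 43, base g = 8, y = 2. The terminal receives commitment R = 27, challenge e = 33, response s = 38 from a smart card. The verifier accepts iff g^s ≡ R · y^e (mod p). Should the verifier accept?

accept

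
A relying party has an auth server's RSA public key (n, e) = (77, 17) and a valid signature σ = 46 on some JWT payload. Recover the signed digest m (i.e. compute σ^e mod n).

Squares mod 77: σ^1≡46, σ^2≡37, σ^4≡60, σ^8≡58, σ^16≡53
17 = 16 + 1, so σ^17 ≡ 53·46 ≡ 51 (mod 77)

51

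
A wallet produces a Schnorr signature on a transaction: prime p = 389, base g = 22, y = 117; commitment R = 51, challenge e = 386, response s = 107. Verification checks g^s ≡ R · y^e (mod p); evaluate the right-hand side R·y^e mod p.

117^386 mod 389 = 184
R · y^e ≡ 51·184 = 9384 ≡ 48 (mod 389)

48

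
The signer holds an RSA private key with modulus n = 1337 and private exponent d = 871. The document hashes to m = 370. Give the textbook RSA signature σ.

m^2 ≡ 370^2 = 136900 ≡ 526
m^4 ≡ 526^2 = 276676 ≡ 1254
m^8 ≡ 1254^2 = 1572516 ≡ 204
m^16 ≡ 204^2 = 41616 ≡ 169
m^32 ≡ 169^2 = 28561 ≡ 484
m^64 ≡ 484^2 = 234256 ≡ 281
m^128 ≡ 281^2 = 78961 ≡ 78
m^256 ≡ 78^2 = 6084 ≡ 736
m^512 ≡ 736^2 = 541696 ≡ 211
871 = 512 + 256 + 64 + 32 + 4 + 2 + 1, so m^871 ≡ 211·736·281·484·1254·526·370 ≡ 1168 (mod 1337)

1168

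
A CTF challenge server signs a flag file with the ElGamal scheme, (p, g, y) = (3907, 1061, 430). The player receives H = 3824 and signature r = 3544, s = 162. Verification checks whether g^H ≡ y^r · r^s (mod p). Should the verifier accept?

Left side g^H mod p:
1061^3824 mod 3907 = 315
Right side y^r · r^s mod p:
430^3544 mod 3907 = 2743
3544^162 mod 3907 = 473
2743·473 = 1297439 ≡ 315 (mod 3907)
315 ≡ 315 (mod 3907), so the signature is genuine.

accept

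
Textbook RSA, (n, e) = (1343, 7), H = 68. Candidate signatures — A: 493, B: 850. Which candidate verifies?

Candidate A: 493^7 mod 1343 = 1275
Candidate B: 850^7 mod 1343 = 68
  → matches H = 68

B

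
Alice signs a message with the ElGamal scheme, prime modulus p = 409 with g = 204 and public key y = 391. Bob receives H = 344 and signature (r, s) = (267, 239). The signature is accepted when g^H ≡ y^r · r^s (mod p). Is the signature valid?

valid

Left side g^H mod p:
Squares mod 409: 204^1≡204, 204^2≡307, 204^4≡179, 204^8≡139, 204^16≡98, 204^32≡197, 204^64≡363, 204^128≡71, 204^256≡133
344 = 256 + 64 + 16 + 8, so 204^344 ≡ 133·363·98·139 ≡ 80 (mod 409)
Right side y^r · r^s mod p:
Squares mod 409: 391^1≡391, 391^2≡324, 391^4≡272, 391^8≡364, 391^16≡389, 391^32≡400, 391^64≡81, 391^128≡17, 391^256≡289
267 = 256 + 8 + 2 + 1, so 391^267 ≡ 289·364·324·391 ≡ 200 (mod 409)
Squares mod 409: 267^1≡267, 267^2≡123, 267^4≡405, 267^8≡16, 267^16≡256, 267^32≡96, 267^64≡218, 267^128≡80
239 = 128 + 64 + 32 + 8 + 4 + 2 + 1, so 267^239 ≡ 80·218·96·16·405·123·267 ≡ 164 (mod 409)
200·164 = 32800 ≡ 80 (mod 409)
80 ≡ 80 (mod 409), so the signature is genuine.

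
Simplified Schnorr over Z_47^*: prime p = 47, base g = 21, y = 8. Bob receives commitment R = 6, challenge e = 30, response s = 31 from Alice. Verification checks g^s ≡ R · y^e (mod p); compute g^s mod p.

25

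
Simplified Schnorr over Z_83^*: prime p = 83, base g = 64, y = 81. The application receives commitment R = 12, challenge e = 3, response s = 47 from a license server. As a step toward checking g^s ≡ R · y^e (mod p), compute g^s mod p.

70

Squares mod 83: 64^1≡64, 64^2≡29, 64^4≡11, 64^8≡38, 64^16≡33, 64^32≡10
47 = 32 + 8 + 4 + 2 + 1, so 64^47 ≡ 10·38·11·29·64 ≡ 70 (mod 83)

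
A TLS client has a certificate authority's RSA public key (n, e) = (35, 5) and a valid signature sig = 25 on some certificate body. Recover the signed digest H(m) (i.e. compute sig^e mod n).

sig^2 ≡ 25^2 = 625 ≡ 30
sig^4 ≡ 30^2 = 900 ≡ 25
5 = 4 + 1, so sig^5 ≡ 25·25 ≡ 30 (mod 35)

30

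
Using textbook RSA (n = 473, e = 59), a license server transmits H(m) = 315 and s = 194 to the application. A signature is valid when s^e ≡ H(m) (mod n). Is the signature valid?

s^2 ≡ 194^2 = 37636 ≡ 269
s^4 ≡ 269^2 = 72361 ≡ 465
s^8 ≡ 465^2 = 216225 ≡ 64
s^16 ≡ 64^2 = 4096 ≡ 312
s^32 ≡ 312^2 = 97344 ≡ 379
59 = 32 + 16 + 8 + 2 + 1, so s^59 ≡ 379·312·64·269·194 ≡ 371 (mod 473)
The recovered value 371 does not match the digest 315.

invalid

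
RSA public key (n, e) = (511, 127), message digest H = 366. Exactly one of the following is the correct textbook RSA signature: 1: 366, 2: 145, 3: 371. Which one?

Candidate 1: Squares mod 511: 366^1≡366, 366^2≡74, 366^4≡366, 366^8≡74, 366^16≡366, 366^32≡74, 366^64≡366; 127 = 64 + 32 + 16 + 8 + 4 + 2 + 1, so 366^127 ≡ 366·74·366·74·366·74·366 ≡ 366 (mod 511)
  → matches H = 366
Candidate 2: Squares mod 511: 145^1≡145, 145^2≡74, 145^4≡366, 145^8≡74, 145^16≡366, 145^32≡74, 145^64≡366; 127 = 64 + 32 + 16 + 8 + 4 + 2 + 1, so 145^127 ≡ 366·74·366·74·366·74·145 ≡ 145 (mod 511)
Candidate 3: Squares mod 511: 371^1≡371, 371^2≡182, 371^4≡420, 371^8≡105, 371^16≡294, 371^32≡77, 371^64≡308; 127 = 64 + 32 + 16 + 8 + 4 + 2 + 1, so 371^127 ≡ 308·77·294·105·420·182·371 ≡ 140 (mod 511)

1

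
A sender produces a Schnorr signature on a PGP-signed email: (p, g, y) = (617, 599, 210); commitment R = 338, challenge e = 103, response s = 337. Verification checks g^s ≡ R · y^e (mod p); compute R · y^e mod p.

210^103 mod 617 = 85
R · y^e ≡ 338·85 = 28730 ≡ 348 (mod 617)

348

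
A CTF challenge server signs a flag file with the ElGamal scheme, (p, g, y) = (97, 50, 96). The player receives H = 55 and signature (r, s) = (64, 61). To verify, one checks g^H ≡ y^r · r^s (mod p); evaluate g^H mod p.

33

Squares mod 97: 50^1≡50, 50^2≡75, 50^4≡96, 50^8≡1, 50^16≡1, 50^32≡1
55 = 32 + 16 + 4 + 2 + 1, so 50^55 ≡ 1·1·96·75·50 ≡ 33 (mod 97)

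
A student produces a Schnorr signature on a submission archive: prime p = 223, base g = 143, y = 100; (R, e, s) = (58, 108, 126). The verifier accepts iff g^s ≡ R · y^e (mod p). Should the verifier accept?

reject

g^s mod p:
143^2 = 20449 ≡ 156
143^4 ≡ 156^2 = 24336 ≡ 29
143^8 ≡ 29^2 = 841 ≡ 172
143^16 ≡ 172^2 = 29584 ≡ 148
143^32 ≡ 148^2 = 21904 ≡ 50
143^64 ≡ 50^2 = 2500 ≡ 47
126 = 64 + 32 + 16 + 8 + 4 + 2, so 143^126 ≡ 47·50·148·172·29·156 ≡ 210 (mod 223)
R · y^e mod p:
100^2 = 10000 ≡ 188
100^4 ≡ 188^2 = 35344 ≡ 110
100^8 ≡ 110^2 = 12100 ≡ 58
100^16 ≡ 58^2 = 3364 ≡ 19
100^32 ≡ 19^2 = 361 ≡ 138
100^64 ≡ 138^2 = 19044 ≡ 89
108 = 64 + 32 + 8 + 4, so 100^108 ≡ 89·138·58·110 ≡ 82 (mod 223)
58·82 = 4756 ≡ 73 (mod 223)
210 ≠ 73; the check fails.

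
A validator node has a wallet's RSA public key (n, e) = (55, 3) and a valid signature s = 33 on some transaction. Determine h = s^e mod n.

22

s^2 ≡ 33^2 = 1089 ≡ 44
3 = 2 + 1, so s^3 ≡ 44·33 ≡ 22 (mod 55)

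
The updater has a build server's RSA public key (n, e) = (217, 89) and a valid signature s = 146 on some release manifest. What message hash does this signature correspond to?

55

Squares mod 217: s^1≡146, s^2≡50, s^4≡113, s^8≡183, s^16≡71, s^32≡50, s^64≡113
89 = 64 + 16 + 8 + 1, so s^89 ≡ 113·71·183·146 ≡ 55 (mod 217)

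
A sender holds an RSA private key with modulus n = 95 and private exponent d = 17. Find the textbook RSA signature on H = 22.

32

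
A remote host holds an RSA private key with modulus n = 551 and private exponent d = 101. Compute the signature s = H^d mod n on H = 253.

454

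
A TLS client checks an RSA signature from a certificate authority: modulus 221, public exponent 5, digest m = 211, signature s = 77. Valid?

no

s^2 ≡ 77^2 = 5929 ≡ 183
s^4 ≡ 183^2 = 33489 ≡ 118
5 = 4 + 1, so s^5 ≡ 118·77 ≡ 25 (mod 221)
25 ≠ 211, so verification fails.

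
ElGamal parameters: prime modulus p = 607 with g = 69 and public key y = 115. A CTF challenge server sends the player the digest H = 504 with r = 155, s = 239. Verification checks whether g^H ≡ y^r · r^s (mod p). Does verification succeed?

fails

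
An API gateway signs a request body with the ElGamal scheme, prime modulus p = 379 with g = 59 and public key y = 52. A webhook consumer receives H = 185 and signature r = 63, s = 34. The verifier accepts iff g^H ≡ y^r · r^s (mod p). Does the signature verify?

Left side g^H mod p:
59^2 = 3481 ≡ 70
59^4 ≡ 70^2 = 4900 ≡ 352
59^8 ≡ 352^2 = 123904 ≡ 350
59^16 ≡ 350^2 = 122500 ≡ 83
59^32 ≡ 83^2 = 6889 ≡ 67
59^64 ≡ 67^2 = 4489 ≡ 320
59^128 ≡ 320^2 = 102400 ≡ 70
185 = 128 + 32 + 16 + 8 + 1, so 59^185 ≡ 70·67·83·350·59 ≡ 365 (mod 379)
Right side y^r · r^s mod p:
52^2 = 2704 ≡ 51
52^4 ≡ 51^2 = 2601 ≡ 327
52^8 ≡ 327^2 = 106929 ≡ 51
52^16 ≡ 51^2 = 2601 ≡ 327
52^32 ≡ 327^2 = 106929 ≡ 51
63 = 32 + 16 + 8 + 4 + 2 + 1, so 52^63 ≡ 51·327·51·327·51·52 ≡ 378 (mod 379)
63^2 = 3969 ≡ 179
63^4 ≡ 179^2 = 32041 ≡ 205
63^8 ≡ 205^2 = 42025 ≡ 335
63^16 ≡ 335^2 = 112225 ≡ 41
63^32 ≡ 41^2 = 1681 ≡ 165
34 = 32 + 2, so 63^34 ≡ 165·179 ≡ 352 (mod 379)
378·352 = 133056 ≡ 27 (mod 379)
365 ≠ 27, so verification fails.

does not verify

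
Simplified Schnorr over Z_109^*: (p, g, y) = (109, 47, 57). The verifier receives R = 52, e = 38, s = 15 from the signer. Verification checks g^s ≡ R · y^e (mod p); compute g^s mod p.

92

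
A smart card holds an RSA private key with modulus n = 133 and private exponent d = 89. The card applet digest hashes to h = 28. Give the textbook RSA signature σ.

112

h^89 mod 133 = 112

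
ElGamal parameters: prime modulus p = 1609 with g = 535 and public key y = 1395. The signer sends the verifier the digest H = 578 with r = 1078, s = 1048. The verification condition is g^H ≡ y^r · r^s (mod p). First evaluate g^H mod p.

535^2 = 286225 ≡ 1432
535^4 ≡ 1432^2 = 2050624 ≡ 758
535^8 ≡ 758^2 = 574564 ≡ 151
535^16 ≡ 151^2 = 22801 ≡ 275
535^32 ≡ 275^2 = 75625 ≡ 2
535^64 ≡ 2^2 = 4
535^128 ≡ 4^2 = 16
535^256 ≡ 16^2 = 256
535^512 ≡ 256^2 = 65536 ≡ 1176
578 = 512 + 64 + 2, so 535^578 ≡ 1176·4·1432 ≡ 854 (mod 1609)

854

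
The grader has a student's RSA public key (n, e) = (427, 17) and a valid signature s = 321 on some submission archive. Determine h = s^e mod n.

195

s^2 ≡ 321^2 = 103041 ≡ 134
s^4 ≡ 134^2 = 17956 ≡ 22
s^8 ≡ 22^2 = 484 ≡ 57
s^16 ≡ 57^2 = 3249 ≡ 260
17 = 16 + 1, so s^17 ≡ 260·321 ≡ 195 (mod 427)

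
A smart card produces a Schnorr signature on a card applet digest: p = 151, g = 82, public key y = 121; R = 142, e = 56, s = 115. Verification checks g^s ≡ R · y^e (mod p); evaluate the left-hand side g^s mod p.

23

Squares mod 151: 82^1≡82, 82^2≡80, 82^4≡58, 82^8≡42, 82^16≡103, 82^32≡39, 82^64≡11
115 = 64 + 32 + 16 + 2 + 1, so 82^115 ≡ 11·39·103·80·82 ≡ 23 (mod 151)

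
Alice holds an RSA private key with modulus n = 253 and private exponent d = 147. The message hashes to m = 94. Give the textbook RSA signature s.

m^147 mod 253 = 85

85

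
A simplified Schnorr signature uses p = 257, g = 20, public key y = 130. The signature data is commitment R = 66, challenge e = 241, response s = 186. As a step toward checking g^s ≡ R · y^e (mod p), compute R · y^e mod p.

84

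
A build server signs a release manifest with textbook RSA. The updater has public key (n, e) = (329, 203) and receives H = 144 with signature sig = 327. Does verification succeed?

fails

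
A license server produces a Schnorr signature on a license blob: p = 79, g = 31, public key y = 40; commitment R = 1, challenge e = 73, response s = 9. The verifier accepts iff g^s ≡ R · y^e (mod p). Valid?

no

g^s mod p:
31^9 mod 79 = 38
R · y^e mod p:
40^73 mod 79 = 32
1·32 = 32 ≡ 32 (mod 79)
38 ≠ 32; the check fails.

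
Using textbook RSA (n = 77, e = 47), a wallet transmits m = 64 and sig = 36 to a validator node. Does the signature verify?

sig^2 ≡ 36^2 = 1296 ≡ 64
sig^4 ≡ 64^2 = 4096 ≡ 15
sig^8 ≡ 15^2 = 225 ≡ 71
sig^16 ≡ 71^2 = 5041 ≡ 36
sig^32 ≡ 36^2 = 1296 ≡ 64
47 = 32 + 8 + 4 + 2 + 1, so sig^47 ≡ 64·71·15·64·36 ≡ 64 (mod 77)
64 = m, so the signature checks out.

verifies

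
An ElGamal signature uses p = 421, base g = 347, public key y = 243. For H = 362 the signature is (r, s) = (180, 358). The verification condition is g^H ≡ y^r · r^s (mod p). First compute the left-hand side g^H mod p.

268

347^362 mod 421 = 268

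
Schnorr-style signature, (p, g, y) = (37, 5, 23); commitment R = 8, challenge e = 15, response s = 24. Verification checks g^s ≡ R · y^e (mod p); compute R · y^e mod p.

26

23^15 mod 37 = 31
R · y^e ≡ 8·31 = 248 ≡ 26 (mod 37)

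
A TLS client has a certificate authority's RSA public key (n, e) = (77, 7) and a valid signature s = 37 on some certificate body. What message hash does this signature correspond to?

Squares mod 77: s^1≡37, s^2≡60, s^4≡58
7 = 4 + 2 + 1, so s^7 ≡ 58·60·37 ≡ 16 (mod 77)

16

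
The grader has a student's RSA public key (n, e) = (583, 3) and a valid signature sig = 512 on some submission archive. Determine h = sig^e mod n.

51

Squares mod 583: sig^1≡512, sig^2≡377
3 = 2 + 1, so sig^3 ≡ 377·512 ≡ 51 (mod 583)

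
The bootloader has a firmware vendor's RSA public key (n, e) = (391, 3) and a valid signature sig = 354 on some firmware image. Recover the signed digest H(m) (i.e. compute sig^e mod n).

177

sig^2 ≡ 354^2 = 125316 ≡ 196
3 = 2 + 1, so sig^3 ≡ 196·354 ≡ 177 (mod 391)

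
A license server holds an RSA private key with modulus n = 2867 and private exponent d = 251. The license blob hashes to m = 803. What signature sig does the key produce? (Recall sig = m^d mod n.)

567

Squares mod 2867: m^1≡803, m^2≡2601, m^4≡1948, m^8≡1663, m^16≡1781, m^32≡1059, m^64≡484, m^128≡2029
251 = 128 + 64 + 32 + 16 + 8 + 2 + 1, so m^251 ≡ 2029·484·1059·1781·1663·2601·803 ≡ 567 (mod 2867)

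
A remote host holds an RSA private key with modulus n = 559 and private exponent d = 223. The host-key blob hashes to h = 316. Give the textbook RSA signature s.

95

Squares mod 559: h^1≡316, h^2≡354, h^4≡100, h^8≡497, h^16≡490, h^32≡289, h^64≡230, h^128≡354
223 = 128 + 64 + 16 + 8 + 4 + 2 + 1, so h^223 ≡ 354·230·490·497·100·354·316 ≡ 95 (mod 559)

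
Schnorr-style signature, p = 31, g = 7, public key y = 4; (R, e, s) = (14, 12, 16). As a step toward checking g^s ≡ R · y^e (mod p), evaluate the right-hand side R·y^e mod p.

7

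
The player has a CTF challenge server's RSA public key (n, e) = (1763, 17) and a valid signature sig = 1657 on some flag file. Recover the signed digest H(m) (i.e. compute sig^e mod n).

sig^2 ≡ 1657^2 = 2745649 ≡ 658
sig^4 ≡ 658^2 = 432964 ≡ 1029
sig^8 ≡ 1029^2 = 1058841 ≡ 1041
sig^16 ≡ 1041^2 = 1083681 ≡ 1199
17 = 16 + 1, so sig^17 ≡ 1199·1657 ≡ 1605 (mod 1763)

1605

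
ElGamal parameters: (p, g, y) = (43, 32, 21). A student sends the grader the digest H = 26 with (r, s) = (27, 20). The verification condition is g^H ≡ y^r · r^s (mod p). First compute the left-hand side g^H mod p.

16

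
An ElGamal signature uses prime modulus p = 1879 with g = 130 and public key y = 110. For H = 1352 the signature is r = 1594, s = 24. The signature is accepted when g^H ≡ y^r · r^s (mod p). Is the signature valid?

valid

Left side g^H mod p:
Squares mod 1879: 130^1≡130, 130^2≡1868, 130^4≡121, 130^8≡1488, 130^16≡682, 130^32≡1011, 130^64≡1824, 130^128≡1146, 130^256≡1774, 130^512≡1630, 130^1024≡1873
1352 = 1024 + 256 + 64 + 8, so 130^1352 ≡ 1873·1774·1824·1488 ≡ 560 (mod 1879)
Right side y^r · r^s mod p:
Squares mod 1879: 110^1≡110, 110^2≡826, 110^4≡199, 110^8≡142, 110^16≡1374, 110^32≡1360, 110^64≡664, 110^128≡1210, 110^256≡359, 110^512≡1109, 110^1024≡1015
1594 = 1024 + 512 + 32 + 16 + 8 + 2, so 110^1594 ≡ 1015·1109·1360·1374·142·826 ≡ 1133 (mod 1879)
Squares mod 1879: 1594^1≡1594, 1594^2≡428, 1594^4≡921, 1594^8≡812, 1594^16≡1694
24 = 16 + 8, so 1594^24 ≡ 1694·812 ≡ 100 (mod 1879)
1133·100 = 113300 ≡ 560 (mod 1879)
560 ≡ 560 (mod 1879), so the signature is genuine.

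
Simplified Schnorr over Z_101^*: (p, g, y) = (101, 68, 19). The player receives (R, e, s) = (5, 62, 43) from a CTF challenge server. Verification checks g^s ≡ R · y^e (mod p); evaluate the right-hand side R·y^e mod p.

19^2 = 361 ≡ 58
19^4 ≡ 58^2 = 3364 ≡ 31
19^8 ≡ 31^2 = 961 ≡ 52
19^16 ≡ 52^2 = 2704 ≡ 78
19^32 ≡ 78^2 = 6084 ≡ 24
62 = 32 + 16 + 8 + 4 + 2, so 19^62 ≡ 24·78·52·31·58 ≡ 97 (mod 101)
R · y^e ≡ 5·97 = 485 ≡ 81 (mod 101)

81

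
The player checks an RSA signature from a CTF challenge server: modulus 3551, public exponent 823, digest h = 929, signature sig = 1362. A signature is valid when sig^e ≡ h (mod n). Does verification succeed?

sig^2 ≡ 1362^2 = 1855044 ≡ 1422
sig^4 ≡ 1422^2 = 2022084 ≡ 1565
sig^8 ≡ 1565^2 = 2449225 ≡ 2586
sig^16 ≡ 2586^2 = 6687396 ≡ 863
sig^32 ≡ 863^2 = 744769 ≡ 2610
sig^64 ≡ 2610^2 = 6812100 ≡ 1282
sig^128 ≡ 1282^2 = 1643524 ≡ 2962
sig^256 ≡ 2962^2 = 8773444 ≡ 2474
sig^512 ≡ 2474^2 = 6120676 ≡ 2303
823 = 512 + 256 + 32 + 16 + 4 + 2 + 1, so sig^823 ≡ 2303·2474·2610·863·1565·1422·1362 ≡ 2622 (mod 3551)
The recovered value 2622 does not match the digest 929.

fails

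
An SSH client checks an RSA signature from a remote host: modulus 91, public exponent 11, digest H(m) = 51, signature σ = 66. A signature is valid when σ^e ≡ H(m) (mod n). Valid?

no

σ^2 ≡ 66^2 = 4356 ≡ 79
σ^4 ≡ 79^2 = 6241 ≡ 53
σ^8 ≡ 53^2 = 2809 ≡ 79
11 = 8 + 2 + 1, so σ^11 ≡ 79·79·66 ≡ 40 (mod 91)
40 ≠ 51, so verification fails.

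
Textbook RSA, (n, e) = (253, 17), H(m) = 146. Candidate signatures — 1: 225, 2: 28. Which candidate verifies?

1

Candidate 1: 225^2 = 50625 ≡ 25; 225^4 ≡ 25^2 = 625 ≡ 119; 225^8 ≡ 119^2 = 14161 ≡ 246; 225^16 ≡ 246^2 = 60516 ≡ 49; 17 = 16 + 1, so 225^17 ≡ 49·225 ≡ 146 (mod 253)
  → matches H(m) = 146
Candidate 2: 28^2 = 784 ≡ 25; 28^4 ≡ 25^2 = 625 ≡ 119; 28^8 ≡ 119^2 = 14161 ≡ 246; 28^16 ≡ 246^2 = 60516 ≡ 49; 17 = 16 + 1, so 28^17 ≡ 49·28 ≡ 107 (mod 253)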